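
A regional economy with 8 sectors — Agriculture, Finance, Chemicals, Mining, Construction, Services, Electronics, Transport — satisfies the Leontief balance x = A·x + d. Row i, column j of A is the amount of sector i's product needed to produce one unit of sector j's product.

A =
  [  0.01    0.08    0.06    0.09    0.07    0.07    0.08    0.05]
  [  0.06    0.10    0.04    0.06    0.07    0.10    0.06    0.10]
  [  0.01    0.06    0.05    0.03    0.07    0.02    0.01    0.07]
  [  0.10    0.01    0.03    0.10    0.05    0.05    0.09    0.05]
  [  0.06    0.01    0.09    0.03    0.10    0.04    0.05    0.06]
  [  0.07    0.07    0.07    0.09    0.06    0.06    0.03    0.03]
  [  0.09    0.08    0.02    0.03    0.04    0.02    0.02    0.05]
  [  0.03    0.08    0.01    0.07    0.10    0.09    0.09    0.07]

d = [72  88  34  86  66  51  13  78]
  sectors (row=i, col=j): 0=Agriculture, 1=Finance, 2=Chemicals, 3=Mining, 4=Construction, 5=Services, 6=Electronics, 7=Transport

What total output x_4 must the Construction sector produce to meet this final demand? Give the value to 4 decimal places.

113.2694

Form M = I − A:
  [  0.99   -0.08   -0.06   -0.09   -0.07   -0.07   -0.08   -0.05]
  [ -0.06    0.90   -0.04   -0.06   -0.07   -0.10   -0.06   -0.10]
  [ -0.01   -0.06    0.95   -0.03   -0.07   -0.02   -0.01   -0.07]
  [ -0.10   -0.01   -0.03    0.90   -0.05   -0.05   -0.09   -0.05]
  [ -0.06   -0.01   -0.09   -0.03    0.90   -0.04   -0.05   -0.06]
  [ -0.07   -0.07   -0.07   -0.09   -0.06    0.94   -0.03   -0.03]
  [ -0.09   -0.08   -0.02   -0.03   -0.04   -0.02    0.98   -0.05]
  [ -0.03   -0.08   -0.01   -0.07   -0.10   -0.09   -0.09    0.93]
Leontief inverse L = M⁻¹:
  [  1.0664    0.1356    0.1035    0.1486    0.1357    0.1228    0.1306    0.1074]
  [  0.1225    1.1702    0.0922    0.1323    0.1504    0.1677    0.1230    0.1682]
  [  0.0416    0.0956    1.0786    0.0659    0.1160    0.0560    0.0439    0.1089]
  [  0.1509    0.0613    0.0704    1.1586    0.1103    0.0982    0.1410    0.1002]
  [  0.0999    0.0553    0.1299    0.0762    1.1590    0.0817    0.0914    0.1075]
  [  0.1193    0.1222    0.1134    0.1483    0.1228    1.1110    0.0800    0.0841]
  [  0.1246    0.1237    0.0518    0.0742    0.0891    0.0627    1.0605    0.0927]
  [  0.0911    0.1404    0.0581    0.1338    0.1720    0.1488    0.1461    1.1306]
Total output x = L · d:
  x_0 = 1.0664·72 + 0.1356·88 + 0.1035·34 + 0.1486·86 + 0.1357·66 + 0.1228·51 + 0.1306·13 + 0.1074·78 = 130.3131
  x_1 = 0.1225·72 + 1.1702·88 + 0.0922·34 + 0.1323·86 + 0.1504·66 + 0.1677·51 + 0.1230·13 + 0.1682·78 = 159.5045
  x_2 = 0.0416·72 + 0.0956·88 + 1.0786·34 + 0.0659·86 + 0.1160·66 + 0.0560·51 + 0.0439·13 + 0.1089·78 = 73.3221
  x_3 = 0.1509·72 + 0.0613·88 + 0.0704·34 + 1.1586·86 + 0.1103·66 + 0.0982·51 + 0.1410·13 + 0.1002·78 = 140.2277
  x_4 = 0.0999·72 + 0.0553·88 + 0.1299·34 + 0.0762·86 + 1.1590·66 + 0.0817·51 + 0.0914·13 + 0.1075·78 = 113.2694
  x_5 = 0.1193·72 + 0.1222·88 + 0.1134·34 + 0.1483·86 + 0.1228·66 + 1.1110·51 + 0.0800·13 + 0.0841·78 = 108.3212
  x_6 = 0.1246·72 + 0.1237·88 + 0.0518·34 + 0.0742·86 + 0.0891·66 + 0.0627·51 + 1.0605·13 + 0.0927·78 = 58.0920
  x_7 = 0.0911·72 + 0.1404·88 + 0.0581·34 + 0.1338·86 + 0.1720·66 + 0.1488·51 + 0.1461·13 + 1.1306·78 = 141.4226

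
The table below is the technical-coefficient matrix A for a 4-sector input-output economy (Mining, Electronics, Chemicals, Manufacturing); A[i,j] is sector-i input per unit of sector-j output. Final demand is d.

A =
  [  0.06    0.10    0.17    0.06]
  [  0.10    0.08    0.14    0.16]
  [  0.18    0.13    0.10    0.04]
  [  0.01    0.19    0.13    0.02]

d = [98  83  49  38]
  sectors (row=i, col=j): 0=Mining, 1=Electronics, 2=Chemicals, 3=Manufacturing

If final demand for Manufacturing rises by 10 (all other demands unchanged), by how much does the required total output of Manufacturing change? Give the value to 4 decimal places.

10.7648

Form M = I − A:
  [  0.94   -0.10   -0.17   -0.06]
  [ -0.10    0.92   -0.14   -0.16]
  [ -0.18   -0.13    0.90   -0.04]
  [ -0.01   -0.19   -0.13    0.98]
Leontief inverse L = M⁻¹:
  [  1.1339    0.1824    0.2584    0.1098]
  [  0.1760    1.1855    0.2486    0.2145]
  [  0.2557    0.2193    1.2081    0.1008]
  [  0.0796    0.2608    0.2111    1.0765]
Total output x = L · d:
  x_0 = 1.1339·98 + 0.1824·83 + 0.2584·49 + 0.1098·38 = 143.0954
  x_1 = 0.1760·98 + 1.1855·83 + 0.2486·49 + 0.2145·38 = 135.9807
  x_2 = 0.2557·98 + 0.2193·83 + 1.2081·49 + 0.1008·38 = 106.2918
  x_3 = 0.0796·98 + 0.2608·83 + 0.2111·49 + 1.0765·38 = 80.6992
Δx_3 = L[3,3] · Δd_3 = 1.0765 · 10 = 10.7648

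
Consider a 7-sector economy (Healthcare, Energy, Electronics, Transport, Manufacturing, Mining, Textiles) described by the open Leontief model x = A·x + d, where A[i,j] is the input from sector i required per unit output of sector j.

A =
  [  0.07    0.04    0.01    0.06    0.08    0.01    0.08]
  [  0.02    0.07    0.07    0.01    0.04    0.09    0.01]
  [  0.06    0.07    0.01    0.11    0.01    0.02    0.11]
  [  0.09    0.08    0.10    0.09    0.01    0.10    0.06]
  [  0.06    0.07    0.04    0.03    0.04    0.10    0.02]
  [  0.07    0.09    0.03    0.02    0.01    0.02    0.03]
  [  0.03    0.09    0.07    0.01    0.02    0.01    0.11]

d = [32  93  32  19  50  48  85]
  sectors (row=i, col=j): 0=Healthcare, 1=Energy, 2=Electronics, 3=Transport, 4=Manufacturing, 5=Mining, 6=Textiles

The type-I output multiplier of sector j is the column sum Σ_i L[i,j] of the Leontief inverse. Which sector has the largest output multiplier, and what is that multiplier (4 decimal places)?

Energy (1.7989)

Form M = I − A:
  [  0.93   -0.04   -0.01   -0.06   -0.08   -0.01   -0.08]
  [ -0.02    0.93   -0.07   -0.01   -0.04   -0.09   -0.01]
  [ -0.06   -0.07    0.99   -0.11   -0.01   -0.02   -0.11]
  [ -0.09   -0.08   -0.10    0.91   -0.01   -0.10   -0.06]
  [ -0.06   -0.07   -0.04   -0.03    0.96   -0.10   -0.02]
  [ -0.07   -0.09   -0.03   -0.02   -0.01    0.98   -0.03]
  [ -0.03   -0.09   -0.07   -0.01   -0.02   -0.01    0.89]
Leontief inverse L = M⁻¹:
  [  1.1005    0.0797    0.0384    0.0835    0.0991    0.0391    0.1137]
  [  0.0455    1.1048    0.0897    0.0306    0.0530    0.1126    0.0346]
  [  0.0939    0.1164    1.0466    0.1377    0.0287    0.0515    0.1508]
  [  0.1377    0.1405    0.1392    1.1317    0.0344    0.1373    0.1129]
  [  0.0909    0.1098    0.0641    0.0531    1.0574    0.1261    0.0489]
  [  0.0910    0.1187    0.0495    0.0376    0.0254    1.0402    0.0538]
  [  0.0537    0.1289    0.0962    0.0311    0.0354    0.0328    1.1458]
Total output x = L · d:
  x_0 = 1.1005·32 + 0.0797·93 + 0.0384·32 + 0.0835·19 + 0.0991·50 + 0.0391·48 + 0.1137·85 = 61.9392
  x_1 = 0.0455·32 + 1.1048·93 + 0.0897·32 + 0.0306·19 + 0.0530·50 + 0.1126·48 + 0.0346·85 = 118.6578
  x_2 = 0.0939·32 + 0.1164·93 + 1.0466·32 + 0.1377·19 + 0.0287·50 + 0.0515·48 + 0.1508·85 = 66.6615
  x_3 = 0.1377·32 + 0.1405·93 + 0.1392·32 + 1.1317·19 + 0.0344·50 + 0.1373·48 + 0.1129·85 = 61.3348
  x_4 = 0.0909·32 + 0.1098·93 + 0.0641·32 + 0.0531·19 + 1.0574·50 + 0.1261·48 + 0.0489·85 = 79.2635
  x_5 = 0.0910·32 + 0.1187·93 + 0.0495·32 + 0.0376·19 + 0.0254·50 + 1.0402·48 + 0.0538·85 = 72.0179
  x_6 = 0.0537·32 + 0.1289·93 + 0.0962·32 + 0.0311·19 + 0.0354·50 + 0.0328·48 + 1.1458·85 = 118.1151
Output multipliers (column sums of L):
  Healthcare: 1.6134
  Energy: 1.7989
  Electronics: 1.5236
  Transport: 1.5053
  Manufacturing: 1.3333
  Mining: 1.5398
  Textiles: 1.6605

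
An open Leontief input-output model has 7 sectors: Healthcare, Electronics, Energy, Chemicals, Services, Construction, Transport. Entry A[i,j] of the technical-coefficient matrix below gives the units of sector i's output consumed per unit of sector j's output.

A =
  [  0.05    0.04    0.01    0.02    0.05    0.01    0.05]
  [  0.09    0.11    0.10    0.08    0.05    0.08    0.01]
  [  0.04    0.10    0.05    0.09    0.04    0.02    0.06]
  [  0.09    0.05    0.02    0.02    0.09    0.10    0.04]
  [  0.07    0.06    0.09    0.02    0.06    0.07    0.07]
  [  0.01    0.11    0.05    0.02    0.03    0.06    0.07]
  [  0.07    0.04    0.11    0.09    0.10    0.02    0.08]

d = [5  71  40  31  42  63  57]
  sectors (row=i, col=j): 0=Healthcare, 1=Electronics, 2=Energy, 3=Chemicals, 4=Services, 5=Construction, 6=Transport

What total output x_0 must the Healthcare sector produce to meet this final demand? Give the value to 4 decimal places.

21.7607

Form M = I − A:
  [  0.95   -0.04   -0.01   -0.02   -0.05   -0.01   -0.05]
  [ -0.09    0.89   -0.10   -0.08   -0.05   -0.08   -0.01]
  [ -0.04   -0.10    0.95   -0.09   -0.04   -0.02   -0.06]
  [ -0.09   -0.05   -0.02    0.98   -0.09   -0.10   -0.04]
  [ -0.07   -0.06   -0.09   -0.02    0.94   -0.07   -0.07]
  [ -0.01   -0.11   -0.05   -0.02   -0.03    0.94   -0.07]
  [ -0.07   -0.04   -0.11   -0.09   -0.10   -0.02    0.92]
Leontief inverse L = M⁻¹:
  [  1.0752    0.0664    0.0360    0.0393    0.0745    0.0291    0.0711]
  [  0.1420    1.1783    0.1501    0.1223    0.0980    0.1264    0.0527]
  [  0.0860    0.1509    1.0939    0.1261    0.0831    0.0586    0.0939]
  [  0.1281    0.1004    0.0622    1.0494    0.1278    0.1340    0.0777]
  [  0.1129    0.1161    0.1375    0.0592    1.1027    0.1048    0.1108]
  [  0.0482    0.1599    0.0940    0.0556    0.0660    1.0929    0.1011]
  [  0.1241    0.1002    0.1631    0.1337    0.1537    0.0630    1.1277]
Total output x = L · d:
  x_0 = 1.0752·5 + 0.0664·71 + 0.0360·40 + 0.0393·31 + 0.0745·42 + 0.0291·63 + 0.0711·57 = 21.7607
  x_1 = 0.1420·5 + 1.1783·71 + 0.1501·40 + 0.1223·31 + 0.0980·42 + 0.1264·63 + 0.0527·57 = 109.2496
  x_2 = 0.0860·5 + 0.1509·71 + 1.0939·40 + 0.1261·31 + 0.0831·42 + 0.0586·63 + 0.0939·57 = 71.3456
  x_3 = 0.1281·5 + 0.1004·71 + 0.0622·40 + 1.0494·31 + 0.1278·42 + 0.1340·63 + 0.0777·57 = 61.0232
  x_4 = 0.1129·5 + 0.1161·71 + 0.1375·40 + 0.0592·31 + 1.1027·42 + 0.1048·63 + 0.1108·57 = 75.3726
  x_5 = 0.0482·5 + 0.1599·71 + 0.0940·40 + 0.0556·31 + 0.0660·42 + 1.0929·63 + 0.1011·57 = 94.4698
  x_6 = 0.1241·5 + 0.1002·71 + 0.1631·40 + 0.1337·31 + 0.1537·42 + 0.0630·63 + 1.1277·57 = 93.1087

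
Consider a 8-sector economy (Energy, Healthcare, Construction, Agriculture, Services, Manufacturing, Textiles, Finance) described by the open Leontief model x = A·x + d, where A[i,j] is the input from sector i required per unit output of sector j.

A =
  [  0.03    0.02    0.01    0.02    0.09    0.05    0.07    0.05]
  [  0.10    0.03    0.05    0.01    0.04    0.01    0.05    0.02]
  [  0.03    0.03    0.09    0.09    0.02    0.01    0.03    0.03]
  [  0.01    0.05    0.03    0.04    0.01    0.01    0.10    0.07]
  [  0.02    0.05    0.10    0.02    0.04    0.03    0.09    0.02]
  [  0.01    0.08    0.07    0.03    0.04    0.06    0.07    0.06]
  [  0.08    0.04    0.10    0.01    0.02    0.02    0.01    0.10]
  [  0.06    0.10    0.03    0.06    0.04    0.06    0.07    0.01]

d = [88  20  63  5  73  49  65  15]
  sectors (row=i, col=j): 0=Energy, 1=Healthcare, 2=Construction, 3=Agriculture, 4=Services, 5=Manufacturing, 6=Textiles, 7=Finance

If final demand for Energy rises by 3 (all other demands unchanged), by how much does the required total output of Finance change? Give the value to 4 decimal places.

Form M = I − A:
  [  0.97   -0.02   -0.01   -0.02   -0.09   -0.05   -0.07   -0.05]
  [ -0.10    0.97   -0.05   -0.01   -0.04   -0.01   -0.05   -0.02]
  [ -0.03   -0.03    0.91   -0.09   -0.02   -0.01   -0.03   -0.03]
  [ -0.01   -0.05   -0.03    0.96   -0.01   -0.01   -0.10   -0.07]
  [ -0.02   -0.05   -0.10   -0.02    0.96   -0.03   -0.09   -0.02]
  [ -0.01   -0.08   -0.07   -0.03   -0.04    0.94   -0.07   -0.06]
  [ -0.08   -0.04   -0.10   -0.01   -0.02   -0.02    0.99   -0.10]
  [ -0.06   -0.10   -0.03   -0.06   -0.04   -0.06   -0.07    0.99]
Leontief inverse L = M⁻¹:
  [  1.0538    0.0483    0.0465    0.0370    0.1102    0.0679    0.1022    0.0749]
  [  0.1214    1.0500    0.0784    0.0263    0.0614    0.0250    0.0770    0.0421]
  [  0.0505    0.0531    1.1201    0.1120    0.0359    0.0222    0.0601    0.0536]
  [  0.0376    0.0755    0.0612    1.0575    0.0266    0.0243    0.1260    0.0948]
  [  0.0476    0.0755    0.1405    0.0426    1.0589    0.0446    0.1185    0.0473]
  [  0.0423    0.1129    0.1129    0.0543    0.0625    1.0790    0.1059    0.0890]
  [  0.1066    0.0694    0.1329    0.0361    0.0445    0.0396    1.0443    0.1222]
  [  0.0920    0.1300    0.0703    0.0800    0.0653    0.0788    0.1085    1.0422]
Total output x = L · d:
  x_0 = 1.0538·88 + 0.0483·20 + 0.0465·63 + 0.0370·5 + 0.1102·73 + 0.0679·49 + 0.1022·65 + 0.0749·15 = 115.9532
  x_1 = 0.1214·88 + 1.0500·20 + 0.0784·63 + 0.0263·5 + 0.0614·73 + 0.0250·49 + 0.0770·65 + 0.0421·15 = 48.1029
  x_2 = 0.0505·88 + 0.0531·20 + 1.1201·63 + 0.1120·5 + 0.0359·73 + 0.0222·49 + 0.0601·65 + 0.0536·15 = 85.0552
  x_3 = 0.0376·88 + 0.0755·20 + 0.0612·63 + 1.0575·5 + 0.0266·73 + 0.0243·49 + 0.1260·65 + 0.0948·15 = 26.7027
  x_4 = 0.0476·88 + 0.0755·20 + 0.1405·63 + 0.0426·5 + 1.0589·73 + 0.0446·49 + 0.1185·65 + 0.0473·15 = 102.6581
  x_5 = 0.0423·88 + 0.1129·20 + 0.1129·63 + 0.0543·5 + 0.0625·73 + 1.0790·49 + 0.1059·65 + 0.0890·15 = 79.0162
  x_6 = 0.1066·88 + 0.0694·20 + 0.1329·63 + 0.0361·5 + 0.0445·73 + 0.0396·49 + 1.0443·65 + 0.1222·15 = 94.2320
  x_7 = 0.0920·88 + 0.1300·20 + 0.0703·63 + 0.0800·5 + 0.0653·73 + 0.0788·49 + 0.1085·65 + 1.0422·15 = 46.8332
Δx_7 = L[7,0] · Δd_0 = 0.0920 · 3 = 0.2759

0.2759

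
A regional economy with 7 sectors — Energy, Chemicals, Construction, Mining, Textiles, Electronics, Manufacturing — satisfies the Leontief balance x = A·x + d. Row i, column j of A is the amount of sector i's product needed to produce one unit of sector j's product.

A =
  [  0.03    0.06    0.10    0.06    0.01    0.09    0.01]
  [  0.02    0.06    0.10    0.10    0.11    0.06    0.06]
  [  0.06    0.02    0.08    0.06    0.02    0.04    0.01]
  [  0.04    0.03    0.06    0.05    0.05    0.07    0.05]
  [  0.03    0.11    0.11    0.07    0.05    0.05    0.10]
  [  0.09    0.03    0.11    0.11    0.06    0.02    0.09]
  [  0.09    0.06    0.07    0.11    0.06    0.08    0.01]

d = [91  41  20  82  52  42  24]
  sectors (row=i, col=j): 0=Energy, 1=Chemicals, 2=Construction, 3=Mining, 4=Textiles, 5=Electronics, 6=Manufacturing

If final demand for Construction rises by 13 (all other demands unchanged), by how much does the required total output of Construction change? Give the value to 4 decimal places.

Form M = I − A:
  [  0.97   -0.06   -0.10   -0.06   -0.01   -0.09   -0.01]
  [ -0.02    0.94   -0.10   -0.10   -0.11   -0.06   -0.06]
  [ -0.06   -0.02    0.92   -0.06   -0.02   -0.04   -0.01]
  [ -0.04   -0.03   -0.06    0.95   -0.05   -0.07   -0.05]
  [ -0.03   -0.11   -0.11   -0.07    0.95   -0.05   -0.10]
  [ -0.09   -0.03   -0.11   -0.11   -0.06    0.98   -0.09]
  [ -0.09   -0.06   -0.07   -0.11   -0.06   -0.08    0.99]
Leontief inverse L = M⁻¹:
  [  1.0627    0.0855    0.1541    0.1073    0.0401    0.1219    0.0380]
  [  0.0652    1.1053    0.1776    0.1677    0.1547    0.1092    0.1035]
  [  0.0844    0.0410    1.1219    0.0947    0.0404    0.0673    0.0297]
  [  0.0729    0.0597    0.1139    1.0977    0.0794    0.1039    0.0784]
  [  0.0770    0.1541    0.1884    0.1418    1.0979    0.1017    0.1393]
  [  0.1339    0.0716    0.1830    0.1732    0.0982    1.0720    0.1237]
  [  0.1301    0.0994    0.1430    0.1712    0.0992    0.1268    1.0491]
Total output x = L · d:
  x_0 = 1.0627·91 + 0.0855·41 + 0.1541·20 + 0.1073·82 + 0.0401·52 + 0.1219·42 + 0.0380·24 = 120.2178
  x_1 = 0.0652·91 + 1.1053·41 + 0.1776·20 + 0.1677·82 + 0.1547·52 + 0.1092·42 + 0.1035·24 = 83.6690
  x_2 = 0.0844·91 + 0.0410·41 + 1.1219·20 + 0.0947·82 + 0.0404·52 + 0.0673·42 + 0.0297·24 = 45.2037
  x_3 = 0.0729·91 + 0.0597·41 + 0.1139·20 + 1.0977·82 + 0.0794·52 + 0.1039·42 + 0.0784·24 = 111.7387
  x_4 = 0.0770·91 + 0.1541·41 + 0.1884·20 + 0.1418·82 + 1.0979·52 + 0.1017·42 + 0.1393·24 = 93.4270
  x_5 = 0.1339·91 + 0.0716·41 + 0.1830·20 + 0.1732·82 + 0.0982·52 + 1.0720·42 + 0.1237·24 = 86.0831
  x_6 = 0.1301·91 + 0.0994·41 + 0.1430·20 + 0.1712·82 + 0.0992·52 + 0.1268·42 + 1.0491·24 = 68.4723
Δx_2 = L[2,2] · Δd_2 = 1.1219 · 13 = 14.5847

14.5847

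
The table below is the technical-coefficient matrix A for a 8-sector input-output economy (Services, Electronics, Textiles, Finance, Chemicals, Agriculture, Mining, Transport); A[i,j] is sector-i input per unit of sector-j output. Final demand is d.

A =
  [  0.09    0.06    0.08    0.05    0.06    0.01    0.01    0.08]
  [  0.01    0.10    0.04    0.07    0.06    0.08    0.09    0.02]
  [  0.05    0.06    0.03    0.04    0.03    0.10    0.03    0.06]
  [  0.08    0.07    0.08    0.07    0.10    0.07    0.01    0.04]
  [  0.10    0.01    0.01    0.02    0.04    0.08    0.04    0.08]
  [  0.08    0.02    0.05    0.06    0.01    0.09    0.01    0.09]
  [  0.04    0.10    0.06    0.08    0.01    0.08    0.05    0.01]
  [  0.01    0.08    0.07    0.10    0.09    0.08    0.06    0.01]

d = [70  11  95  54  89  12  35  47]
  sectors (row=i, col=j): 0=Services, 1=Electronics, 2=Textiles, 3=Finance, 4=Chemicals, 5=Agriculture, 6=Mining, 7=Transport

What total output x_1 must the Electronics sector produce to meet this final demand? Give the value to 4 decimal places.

48.9566

Form M = I − A:
  [  0.91   -0.06   -0.08   -0.05   -0.06   -0.01   -0.01   -0.08]
  [ -0.01    0.90   -0.04   -0.07   -0.06   -0.08   -0.09   -0.02]
  [ -0.05   -0.06    0.97   -0.04   -0.03   -0.10   -0.03   -0.06]
  [ -0.08   -0.07   -0.08    0.93   -0.10   -0.07   -0.01   -0.04]
  [ -0.10   -0.01   -0.01   -0.02    0.96   -0.08   -0.04   -0.08]
  [ -0.08   -0.02   -0.05   -0.06   -0.01    0.91   -0.01   -0.09]
  [ -0.04   -0.10   -0.06   -0.08   -0.01   -0.08    0.95   -0.01]
  [ -0.01   -0.08   -0.07   -0.10   -0.09   -0.08   -0.06    0.99]
Leontief inverse L = M⁻¹:
  [  1.1357    0.1091    0.1218    0.0974    0.1041    0.0662    0.0398    0.1201]
  [  0.0578    1.1534    0.0829    0.1221    0.0995    0.1454    0.1233    0.0604]
  [  0.0916    0.1030    1.0688    0.0853    0.0658    0.1533    0.0559    0.0975]
  [  0.1382    0.1225    0.1269    1.1229    0.1477    0.1374    0.0423    0.0916]
  [  0.1420    0.0497    0.0488    0.0627    1.0746    0.1263    0.0624    0.1169]
  [  0.1241    0.0640    0.0926    0.1071    0.0502    1.1431    0.0338    0.1296]
  [  0.0839    0.1501    0.1016    0.1282    0.0484    0.1385    1.0789    0.0486]
  [  0.0646    0.1328    0.1144    0.1524    0.1333    0.1494    0.0924    1.0564]
Total output x = L · d:
  x_0 = 1.1357·70 + 0.1091·11 + 0.1218·95 + 0.0974·54 + 0.1041·89 + 0.0662·12 + 0.0398·35 + 0.1201·47 = 114.6281
  x_1 = 0.0578·70 + 1.1534·11 + 0.0829·95 + 0.1221·54 + 0.0995·89 + 0.1454·12 + 0.1233·35 + 0.0604·47 = 48.9566
  x_2 = 0.0916·70 + 0.1030·11 + 1.0688·95 + 0.0853·54 + 0.0658·89 + 0.1533·12 + 0.0559·35 + 0.0975·47 = 127.9224
  x_3 = 0.1382·70 + 0.1225·11 + 0.1269·95 + 1.1229·54 + 0.1477·89 + 0.1374·12 + 0.0423·35 + 0.0916·47 = 104.2918
  x_4 = 0.1420·70 + 0.0497·11 + 0.0488·95 + 0.0627·54 + 1.0746·89 + 0.1263·12 + 0.0624·35 + 0.1169·47 = 123.3400
  x_5 = 0.1241·70 + 0.0640·11 + 0.0926·95 + 0.1071·54 + 0.0502·89 + 1.1431·12 + 0.0338·35 + 0.1296·47 = 49.4326
  x_6 = 0.0839·70 + 0.1501·11 + 0.1016·95 + 0.1282·54 + 0.0484·89 + 0.1385·12 + 1.0789·35 + 0.0486·47 = 70.1092
  x_7 = 0.0646·70 + 0.1328·11 + 0.1144·95 + 0.1524·54 + 0.1333·89 + 0.1494·12 + 0.0924·35 + 1.0564·47 = 91.6246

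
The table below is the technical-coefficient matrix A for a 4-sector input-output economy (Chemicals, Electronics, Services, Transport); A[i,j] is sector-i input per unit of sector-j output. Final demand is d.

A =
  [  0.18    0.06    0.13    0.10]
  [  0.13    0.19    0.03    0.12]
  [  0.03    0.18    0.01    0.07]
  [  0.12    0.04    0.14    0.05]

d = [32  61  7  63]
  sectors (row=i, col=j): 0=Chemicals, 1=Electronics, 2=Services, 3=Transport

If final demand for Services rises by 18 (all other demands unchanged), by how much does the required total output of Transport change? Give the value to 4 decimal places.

Form M = I − A:
  [  0.82   -0.06   -0.13   -0.10]
  [ -0.13    0.81   -0.03   -0.12]
  [ -0.03   -0.18    0.99   -0.07]
  [ -0.12   -0.04   -0.14    0.95]
Leontief inverse L = M⁻¹:
  [  1.2742    0.1460    0.1954    0.1670]
  [  0.2354    1.2832    0.0972    0.1940]
  [  0.0945    0.2454    1.0466    0.1181]
  [  0.1848    0.1086    0.1830    1.0993]
Total output x = L · d:
  x_0 = 1.2742·32 + 0.1460·61 + 0.1954·7 + 0.1670·63 = 61.5719
  x_1 = 0.2354·32 + 1.2832·61 + 0.0972·7 + 0.1940·63 = 98.7115
  x_2 = 0.0945·32 + 0.2454·61 + 1.0466·7 + 0.1181·63 = 32.7582
  x_3 = 0.1848·32 + 0.1086·61 + 0.1830·7 + 1.0993·63 = 83.0771
Δx_3 = L[3,2] · Δd_2 = 0.1830 · 18 = 3.2942

3.2942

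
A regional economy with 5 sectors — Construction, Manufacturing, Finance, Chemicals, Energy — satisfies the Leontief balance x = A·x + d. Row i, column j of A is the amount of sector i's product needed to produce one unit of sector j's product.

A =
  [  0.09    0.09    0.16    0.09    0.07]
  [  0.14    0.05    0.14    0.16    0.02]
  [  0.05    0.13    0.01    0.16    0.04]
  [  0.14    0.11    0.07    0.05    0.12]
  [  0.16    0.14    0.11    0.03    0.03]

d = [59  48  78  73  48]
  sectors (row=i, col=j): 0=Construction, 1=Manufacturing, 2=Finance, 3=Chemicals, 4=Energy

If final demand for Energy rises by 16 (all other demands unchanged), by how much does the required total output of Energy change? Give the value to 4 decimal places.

Form M = I − A:
  [  0.91   -0.09   -0.16   -0.09   -0.07]
  [ -0.14    0.95   -0.14   -0.16   -0.02]
  [ -0.05   -0.13    0.99   -0.16   -0.04]
  [ -0.14   -0.11   -0.07    0.95   -0.12]
  [ -0.16   -0.14   -0.11   -0.03    0.97]
Leontief inverse L = M⁻¹:
  [  1.1921    0.1868    0.2462    0.1898    0.1235]
  [  0.2436    1.1491    0.2293    0.2578    0.0826]
  [  0.1424    0.2024    1.0881    0.2336    0.0882]
  [  0.2467    0.2040    0.1686    1.1441    0.1705]
  [  0.2556    0.2259    0.2023    0.1304    1.0785]
Total output x = L · d:
  x_0 = 1.1921·59 + 0.1868·48 + 0.2462·78 + 0.1898·73 + 0.1235·48 = 118.2848
  x_1 = 0.2436·59 + 1.1491·48 + 0.2293·78 + 0.2578·73 + 0.0826·48 = 110.2001
  x_2 = 0.1424·59 + 0.2024·48 + 1.0881·78 + 0.2336·73 + 0.0882·48 = 124.2745
  x_3 = 0.2467·59 + 0.2040·48 + 0.1686·78 + 1.1441·73 + 0.1705·48 = 129.1998
  x_4 = 0.2556·59 + 0.2259·48 + 0.2023·78 + 0.1304·73 + 1.0785·48 = 102.9895
Δx_4 = L[4,4] · Δd_4 = 1.0785 · 16 = 17.2560

17.2560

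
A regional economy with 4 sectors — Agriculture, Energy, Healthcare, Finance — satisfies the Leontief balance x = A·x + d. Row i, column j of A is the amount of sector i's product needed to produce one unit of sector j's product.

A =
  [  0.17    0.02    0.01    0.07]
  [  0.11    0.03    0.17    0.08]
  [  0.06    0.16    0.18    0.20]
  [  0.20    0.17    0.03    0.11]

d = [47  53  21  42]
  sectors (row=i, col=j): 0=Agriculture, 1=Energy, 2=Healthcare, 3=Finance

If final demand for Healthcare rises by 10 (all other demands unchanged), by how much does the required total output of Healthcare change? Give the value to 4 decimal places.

12.9129

Form M = I − A:
  [  0.83   -0.02   -0.01   -0.07]
  [ -0.11    0.97   -0.17   -0.08]
  [ -0.06   -0.16    0.82   -0.20]
  [ -0.20   -0.17   -0.03    0.89]
Leontief inverse L = M⁻¹:
  [  1.2396    0.0494    0.0293    0.1085]
  [  0.2041    1.1039    0.2375    0.1687]
  [  0.2097    0.2754    1.2913    0.3314]
  [  0.3246    0.2312    0.0955    1.1914]
Total output x = L · d:
  x_0 = 1.2396·47 + 0.0494·53 + 0.0293·21 + 0.1085·42 = 66.0569
  x_1 = 0.2041·47 + 1.1039·53 + 0.2375·21 + 0.1687·42 = 80.1691
  x_2 = 0.2097·47 + 0.2754·53 + 1.2913·21 + 0.3314·42 = 65.4898
  x_3 = 0.3246·47 + 0.2312·53 + 0.0955·21 + 1.1914·42 = 79.5560
Δx_2 = L[2,2] · Δd_2 = 1.2913 · 10 = 12.9129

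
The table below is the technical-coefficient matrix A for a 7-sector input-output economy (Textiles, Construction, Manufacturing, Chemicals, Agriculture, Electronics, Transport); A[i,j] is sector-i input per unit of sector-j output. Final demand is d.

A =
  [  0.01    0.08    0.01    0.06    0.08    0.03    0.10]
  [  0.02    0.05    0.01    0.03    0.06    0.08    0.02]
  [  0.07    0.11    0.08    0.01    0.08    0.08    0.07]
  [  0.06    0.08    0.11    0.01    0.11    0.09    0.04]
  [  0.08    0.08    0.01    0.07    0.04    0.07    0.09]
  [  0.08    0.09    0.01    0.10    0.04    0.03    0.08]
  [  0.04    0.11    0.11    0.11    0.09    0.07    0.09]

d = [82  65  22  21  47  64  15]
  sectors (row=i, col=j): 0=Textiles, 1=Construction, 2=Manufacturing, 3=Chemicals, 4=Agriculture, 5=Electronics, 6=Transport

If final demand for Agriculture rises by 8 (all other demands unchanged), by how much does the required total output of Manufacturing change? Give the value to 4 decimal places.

1.1121

Form M = I − A:
  [  0.99   -0.08   -0.01   -0.06   -0.08   -0.03   -0.10]
  [ -0.02    0.95   -0.01   -0.03   -0.06   -0.08   -0.02]
  [ -0.07   -0.11    0.92   -0.01   -0.08   -0.08   -0.07]
  [ -0.06   -0.08   -0.11    0.99   -0.11   -0.09   -0.04]
  [ -0.08   -0.08   -0.01   -0.07    0.96   -0.07   -0.09]
  [ -0.08   -0.09   -0.01   -0.10   -0.04    0.97   -0.08]
  [ -0.04   -0.11   -0.11   -0.11   -0.09   -0.07    0.91]
Leontief inverse L = M⁻¹:
  [  1.0444    0.1363    0.0444    0.1007    0.1276    0.0762    0.1449]
  [  0.0458    1.0887    0.0278    0.0593    0.0904    0.1093    0.0523]
  [  0.1139    0.1838    1.1162    0.0618    0.1390    0.1360    0.1308]
  [  0.1072    0.1550    0.1453    1.0608    0.1680    0.1460    0.1024]
  [  0.1175    0.1457    0.0474    0.1177    1.0965    0.1200    0.1439]
  [  0.1156    0.1530    0.0484    0.1427    0.0969    1.0808    0.1307]
  [  0.0987    0.2047    0.1662    0.1699    0.1695    0.1457    1.1641]
Total output x = L · d:
  x_0 = 1.0444·82 + 0.1363·65 + 0.0444·22 + 0.1007·21 + 0.1276·47 + 0.0762·64 + 0.1449·15 = 110.6417
  x_1 = 0.0458·82 + 1.0887·65 + 0.0278·22 + 0.0593·21 + 0.0904·47 + 0.1093·64 + 0.0523·15 = 88.4108
  x_2 = 0.1139·82 + 0.1838·65 + 1.1162·22 + 0.0618·21 + 0.1390·47 + 0.1360·64 + 0.1308·15 = 64.3373
  x_3 = 0.1072·82 + 0.1550·65 + 0.1453·22 + 1.0608·21 + 0.1680·47 + 0.1460·64 + 0.1024·15 = 63.1189
  x_4 = 0.1175·82 + 0.1457·65 + 0.0474·22 + 0.1177·21 + 1.0965·47 + 0.1200·64 + 0.1439·15 = 83.9911
  x_5 = 0.1156·82 + 0.1530·65 + 0.0484·22 + 0.1427·21 + 0.0969·47 + 1.0808·64 + 0.1307·15 = 99.1683
  x_6 = 0.0987·82 + 0.2047·65 + 0.1662·22 + 0.1699·21 + 0.1695·47 + 0.1457·64 + 1.1641·15 = 63.3758
Δx_2 = L[2,4] · Δd_4 = 0.1390 · 8 = 1.1121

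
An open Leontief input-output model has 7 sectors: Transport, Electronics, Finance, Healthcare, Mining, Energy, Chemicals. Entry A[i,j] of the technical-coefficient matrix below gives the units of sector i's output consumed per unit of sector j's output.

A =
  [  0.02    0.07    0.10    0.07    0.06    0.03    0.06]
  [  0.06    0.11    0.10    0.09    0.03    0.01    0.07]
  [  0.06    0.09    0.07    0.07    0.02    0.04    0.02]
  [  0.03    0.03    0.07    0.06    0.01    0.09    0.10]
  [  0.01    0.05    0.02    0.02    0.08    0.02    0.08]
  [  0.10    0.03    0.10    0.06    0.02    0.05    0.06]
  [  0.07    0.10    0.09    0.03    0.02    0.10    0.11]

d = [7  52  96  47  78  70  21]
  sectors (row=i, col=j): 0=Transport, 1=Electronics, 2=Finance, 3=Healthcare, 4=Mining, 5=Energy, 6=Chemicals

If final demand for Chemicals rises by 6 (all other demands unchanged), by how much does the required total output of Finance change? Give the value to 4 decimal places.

Form M = I − A:
  [  0.98   -0.07   -0.10   -0.07   -0.06   -0.03   -0.06]
  [ -0.06    0.89   -0.10   -0.09   -0.03   -0.01   -0.07]
  [ -0.06   -0.09    0.93   -0.07   -0.02   -0.04   -0.02]
  [ -0.03   -0.03   -0.07    0.94   -0.01   -0.09   -0.10]
  [ -0.01   -0.05   -0.02   -0.02    0.92   -0.02   -0.08]
  [ -0.10   -0.03   -0.10   -0.06   -0.02    0.95   -0.06]
  [ -0.07   -0.10   -0.09   -0.03   -0.02   -0.10    0.89]
Leontief inverse L = M⁻¹:
  [  1.0558    0.1213    0.1541    0.1110    0.0811    0.0647    0.1083]
  [  0.1010    1.1720    0.1663    0.1405    0.0538    0.0503    0.1267]
  [  0.0924    0.1361    1.1226    0.1108    0.0390    0.0695    0.0628]
  [  0.0703    0.0781    0.1275    1.0996    0.0279    0.1288    0.1485]
  [  0.0341    0.0861    0.0559    0.0448    1.0972    0.0440    0.1170]
  [  0.1369    0.0815    0.1595    0.1036    0.0421    1.0866    0.1079]
  [  0.1223    0.1687    0.1678    0.0854    0.0467    0.1452    1.1725]
Total output x = L · d:
  x_0 = 1.0558·7 + 0.1213·52 + 0.1541·96 + 0.1110·47 + 0.0811·78 + 0.0647·70 + 0.1083·21 = 46.8457
  x_1 = 0.1010·7 + 1.1720·52 + 0.1663·96 + 0.1405·47 + 0.0538·78 + 0.0503·70 + 0.1267·21 = 94.6020
  x_2 = 0.0924·7 + 0.1361·52 + 1.1226·96 + 0.1108·47 + 0.0390·78 + 0.0695·70 + 0.0628·21 = 129.9240
  x_3 = 0.0703·7 + 0.0781·52 + 0.1275·96 + 1.0996·47 + 0.0279·78 + 0.1288·70 + 0.1485·21 = 82.7855
  x_4 = 0.0341·7 + 0.0861·52 + 0.0559·96 + 0.0448·47 + 1.0972·78 + 0.0440·70 + 0.1170·21 = 103.3120
  x_5 = 0.1369·7 + 0.0815·52 + 0.1595·96 + 0.1036·47 + 0.0421·78 + 1.0866·70 + 0.1079·21 = 106.9887
  x_6 = 0.1223·7 + 0.1687·52 + 0.1678·96 + 0.0854·47 + 0.0467·78 + 0.1452·70 + 1.1725·21 = 68.1812
Δx_2 = L[2,6] · Δd_6 = 0.0628 · 6 = 0.3768

0.3768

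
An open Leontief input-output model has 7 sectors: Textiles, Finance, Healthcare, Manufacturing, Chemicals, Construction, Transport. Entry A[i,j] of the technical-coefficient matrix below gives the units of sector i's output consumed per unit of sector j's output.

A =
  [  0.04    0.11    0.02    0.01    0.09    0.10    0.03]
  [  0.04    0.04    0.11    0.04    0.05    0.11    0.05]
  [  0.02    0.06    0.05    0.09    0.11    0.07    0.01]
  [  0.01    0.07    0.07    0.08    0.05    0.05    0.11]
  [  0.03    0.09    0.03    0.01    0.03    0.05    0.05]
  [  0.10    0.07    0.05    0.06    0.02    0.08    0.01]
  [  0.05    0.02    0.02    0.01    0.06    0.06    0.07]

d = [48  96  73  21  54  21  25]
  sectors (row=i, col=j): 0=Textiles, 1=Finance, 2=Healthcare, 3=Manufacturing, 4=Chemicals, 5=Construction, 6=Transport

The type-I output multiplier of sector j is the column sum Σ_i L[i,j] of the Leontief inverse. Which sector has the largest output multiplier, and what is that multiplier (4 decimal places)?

Form M = I − A:
  [  0.96   -0.11   -0.02   -0.01   -0.09   -0.10   -0.03]
  [ -0.04    0.96   -0.11   -0.04   -0.05   -0.11   -0.05]
  [ -0.02   -0.06    0.95   -0.09   -0.11   -0.07   -0.01]
  [ -0.01   -0.07   -0.07    0.92   -0.05   -0.05   -0.11]
  [ -0.03   -0.09   -0.03   -0.01    0.97   -0.05   -0.05]
  [ -0.10   -0.07   -0.05   -0.06   -0.02    0.92   -0.01]
  [ -0.05   -0.02   -0.02   -0.01   -0.06   -0.06    0.93]
Leontief inverse L = M⁻¹:
  [  1.0720    0.1525    0.0558    0.0355    0.1221    0.1512    0.0558]
  [  0.0730    1.0867    0.1460    0.0748    0.0914    0.1631    0.0779]
  [  0.0472    0.1051    1.0863    0.1210    0.1443    0.1175    0.0422]
  [  0.0393    0.1110    0.1068    1.1118    0.0899    0.1005    0.1458]
  [  0.0522    0.1185    0.0564    0.0292    1.0559    0.0877    0.0698]
  [  0.1291    0.1153    0.0848    0.0896    0.0578    1.1317    0.0371]
  [  0.0723    0.0501    0.0398    0.0257    0.0844    0.0939    1.0893]
Total output x = L · d:
  x_0 = 1.0720·48 + 0.1525·96 + 0.0558·73 + 0.0355·21 + 0.1221·54 + 0.1512·21 + 0.0558·25 = 82.0860
  x_1 = 0.0730·48 + 1.0867·96 + 0.1460·73 + 0.0748·21 + 0.0914·54 + 0.1631·21 + 0.0779·25 = 130.3591
  x_2 = 0.0472·48 + 0.1051·96 + 1.0863·73 + 0.1210·21 + 0.1443·54 + 0.1175·21 + 0.0422·25 = 105.5153
  x_3 = 0.0393·48 + 0.1110·96 + 0.1068·73 + 1.1118·21 + 0.0899·54 + 0.1005·21 + 0.1458·25 = 54.2986
  x_4 = 0.0522·48 + 0.1185·96 + 0.0564·73 + 0.0292·21 + 1.0559·54 + 0.0877·21 + 0.0698·25 = 79.2123
  x_5 = 0.1291·48 + 0.1153·96 + 0.0848·73 + 0.0896·21 + 0.0578·54 + 1.1317·21 + 0.0371·25 = 53.1593
  x_6 = 0.0723·48 + 0.0501·96 + 0.0398·73 + 0.0257·21 + 0.0844·54 + 0.0939·21 + 1.0893·25 = 45.4915
Output multipliers (column sums of L):
  Textiles: 1.4852
  Finance: 1.7393
  Healthcare: 1.5760
  Manufacturing: 1.4876
  Chemicals: 1.6457
  Construction: 1.8455
  Transport: 1.5179

Construction (1.8455)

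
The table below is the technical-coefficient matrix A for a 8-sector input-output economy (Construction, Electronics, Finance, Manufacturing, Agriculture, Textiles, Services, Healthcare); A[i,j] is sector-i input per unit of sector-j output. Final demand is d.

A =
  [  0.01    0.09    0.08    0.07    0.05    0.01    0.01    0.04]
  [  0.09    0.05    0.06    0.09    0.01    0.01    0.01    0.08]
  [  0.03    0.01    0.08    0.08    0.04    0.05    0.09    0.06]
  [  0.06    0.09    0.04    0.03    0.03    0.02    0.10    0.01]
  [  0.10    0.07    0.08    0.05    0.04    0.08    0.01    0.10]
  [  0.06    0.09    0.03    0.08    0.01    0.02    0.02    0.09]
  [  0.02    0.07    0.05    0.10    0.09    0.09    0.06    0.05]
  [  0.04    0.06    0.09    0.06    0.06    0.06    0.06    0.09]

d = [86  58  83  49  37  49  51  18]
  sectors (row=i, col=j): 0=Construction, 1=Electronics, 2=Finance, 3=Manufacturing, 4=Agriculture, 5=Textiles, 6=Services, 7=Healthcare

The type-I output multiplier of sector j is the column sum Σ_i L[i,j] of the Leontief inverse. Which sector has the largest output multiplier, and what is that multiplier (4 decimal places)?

Form M = I − A:
  [  0.99   -0.09   -0.08   -0.07   -0.05   -0.01   -0.01   -0.04]
  [ -0.09    0.95   -0.06   -0.09   -0.01   -0.01   -0.01   -0.08]
  [ -0.03   -0.01    0.92   -0.08   -0.04   -0.05   -0.09   -0.06]
  [ -0.06   -0.09   -0.04    0.97   -0.03   -0.02   -0.10   -0.01]
  [ -0.10   -0.07   -0.08   -0.05    0.96   -0.08   -0.01   -0.10]
  [ -0.06   -0.09   -0.03   -0.08   -0.01    0.98   -0.02   -0.09]
  [ -0.02   -0.07   -0.05   -0.10   -0.09   -0.09    0.94   -0.05]
  [ -0.04   -0.06   -0.09   -0.06   -0.06   -0.06   -0.06    0.91]
Leontief inverse L = M⁻¹:
  [  1.0461    0.1282    0.1221    0.1136    0.0739    0.0354    0.0429    0.0805]
  [  0.1230    1.0956    0.1070    0.1365    0.0388    0.0355    0.0466    0.1206]
  [  0.0681    0.0617    1.1301    0.1354    0.0757    0.0868    0.1336    0.1087]
  [  0.0939    0.1340    0.0828    1.0807    0.0595    0.0486    0.1303    0.0517]
  [  0.1464    0.1305    0.1422    0.1148    1.0764    0.1150    0.0530    0.1611]
  [  0.0961    0.1363    0.0762    0.1279    0.0379    1.0455    0.0545    0.1332]
  [  0.0729    0.1337    0.1084    0.1647    0.1268    0.1297    1.1051    0.1114]
  [  0.0878    0.1192    0.1512    0.1255    0.0990    0.1008    0.1067    1.1513]
Total output x = L · d:
  x_0 = 1.0461·86 + 0.1282·58 + 0.1221·83 + 0.1136·49 + 0.0739·37 + 0.0354·49 + 0.0429·51 + 0.0805·18 = 121.2032
  x_1 = 0.1230·86 + 1.0956·58 + 0.1070·83 + 0.1365·49 + 0.0388·37 + 0.0355·49 + 0.0466·51 + 0.1206·18 = 97.4166
  x_2 = 0.0681·86 + 0.0617·58 + 1.1301·83 + 0.1354·49 + 0.0757·37 + 0.0868·49 + 0.1336·51 + 0.1087·18 = 125.6881
  x_3 = 0.0939·86 + 0.1340·58 + 0.0828·83 + 1.0807·49 + 0.0595·37 + 0.0486·49 + 0.1303·51 + 0.0517·18 = 87.8233
  x_4 = 0.1464·86 + 0.1305·58 + 0.1422·83 + 0.1148·49 + 1.0764·37 + 0.1150·49 + 0.0530·51 + 0.1611·18 = 88.6566
  x_5 = 0.0961·86 + 0.1363·58 + 0.0762·83 + 0.1279·49 + 0.0379·37 + 1.0455·49 + 0.0545·51 + 0.1332·18 = 86.5785
  x_6 = 0.0729·86 + 0.1337·58 + 0.1084·83 + 0.1647·49 + 0.1268·37 + 0.1297·49 + 1.1051·51 + 0.1114·18 = 100.5083
  x_7 = 0.0878·86 + 0.1192·58 + 0.1512·83 + 0.1255·49 + 0.0990·37 + 0.1008·49 + 0.1067·51 + 1.1513·18 = 67.9330
Output multipliers (column sums of L):
  Construction: 1.7343
  Electronics: 1.9393
  Finance: 1.9199
  Manufacturing: 1.9991
  Agriculture: 1.5880
  Textiles: 1.5974
  Services: 1.6727
  Healthcare: 1.9186

Manufacturing (1.9991)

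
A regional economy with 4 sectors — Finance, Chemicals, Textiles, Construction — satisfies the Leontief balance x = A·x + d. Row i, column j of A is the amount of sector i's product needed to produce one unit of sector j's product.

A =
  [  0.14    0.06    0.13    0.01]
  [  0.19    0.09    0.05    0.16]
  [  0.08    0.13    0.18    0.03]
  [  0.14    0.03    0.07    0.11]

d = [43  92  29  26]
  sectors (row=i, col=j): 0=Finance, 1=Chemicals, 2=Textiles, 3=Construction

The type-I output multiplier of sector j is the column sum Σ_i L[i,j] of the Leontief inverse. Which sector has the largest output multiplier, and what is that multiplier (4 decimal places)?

Form M = I − A:
  [  0.86   -0.06   -0.13   -0.01]
  [ -0.19    0.91   -0.05   -0.16]
  [ -0.08   -0.13    0.82   -0.03]
  [ -0.14   -0.03   -0.07    0.89]
Leontief inverse L = M⁻¹:
  [  1.2125    0.1102    0.2024    0.0403]
  [  0.3004    1.1451    0.1357    0.2138]
  [  0.1738    0.1949    1.2657    0.0797]
  [  0.2145    0.0713    0.1360    1.1434]
Total output x = L · d:
  x_0 = 1.2125·43 + 0.1102·92 + 0.2024·29 + 0.0403·26 = 69.1908
  x_1 = 0.3004·43 + 1.1451·92 + 0.1357·29 + 0.2138·26 = 127.7666
  x_2 = 0.1738·43 + 0.1949·92 + 1.2657·29 + 0.0797·26 = 64.1811
  x_3 = 0.2145·43 + 0.0713·92 + 0.1360·29 + 1.1434·26 = 49.4521
Output multipliers (column sums of L):
  Finance: 1.9012
  Chemicals: 1.5215
  Textiles: 1.7398
  Construction: 1.4771

Finance (1.9012)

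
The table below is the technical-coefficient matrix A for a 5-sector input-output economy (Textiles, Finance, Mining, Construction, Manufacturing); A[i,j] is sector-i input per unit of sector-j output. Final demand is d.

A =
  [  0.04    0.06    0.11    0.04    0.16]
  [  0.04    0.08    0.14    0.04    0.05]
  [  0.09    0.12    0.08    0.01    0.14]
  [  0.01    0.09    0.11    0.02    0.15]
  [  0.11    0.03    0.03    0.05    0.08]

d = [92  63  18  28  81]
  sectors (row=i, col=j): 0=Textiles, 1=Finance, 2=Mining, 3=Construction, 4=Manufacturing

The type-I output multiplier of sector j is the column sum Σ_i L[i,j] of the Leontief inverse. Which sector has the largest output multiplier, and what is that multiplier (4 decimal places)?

Form M = I − A:
  [  0.96   -0.06   -0.11   -0.04   -0.16]
  [ -0.04    0.92   -0.14   -0.04   -0.05]
  [ -0.09   -0.12    0.92   -0.01   -0.14]
  [ -0.01   -0.09   -0.11    0.98   -0.15]
  [ -0.11   -0.03   -0.03   -0.05    0.92]
Leontief inverse L = M⁻¹:
  [  1.0881    0.1055    0.1611    0.0621    0.2296]
  [  0.0784    1.1263    0.1913    0.0569    0.1132]
  [  0.1386    0.1681    1.1402    0.0350    0.2125]
  [  0.0553    0.1329    0.1581    1.0404    0.2105]
  [  0.1402    0.0620    0.0713    0.0670    1.1365]
Total output x = L · d:
  x_0 = 1.0881·92 + 0.1055·63 + 0.1611·18 + 0.0621·28 + 0.2296·81 = 129.9912
  x_1 = 0.0784·92 + 1.1263·63 + 0.1913·18 + 0.0569·28 + 0.1132·81 = 92.3785
  x_2 = 0.1386·92 + 0.1681·63 + 1.1402·18 + 0.0350·28 + 0.2125·81 = 62.0566
  x_3 = 0.0553·92 + 0.1329·63 + 0.1581·18 + 1.0404·28 + 0.2105·81 = 62.4928
  x_4 = 0.1402·92 + 0.0620·63 + 0.0713·18 + 0.0670·28 + 1.1365·81 = 112.0182
Output multipliers (column sums of L):
  Textiles: 1.5007
  Finance: 1.5949
  Mining: 1.7219
  Construction: 1.2614
  Manufacturing: 1.9023

Manufacturing (1.9023)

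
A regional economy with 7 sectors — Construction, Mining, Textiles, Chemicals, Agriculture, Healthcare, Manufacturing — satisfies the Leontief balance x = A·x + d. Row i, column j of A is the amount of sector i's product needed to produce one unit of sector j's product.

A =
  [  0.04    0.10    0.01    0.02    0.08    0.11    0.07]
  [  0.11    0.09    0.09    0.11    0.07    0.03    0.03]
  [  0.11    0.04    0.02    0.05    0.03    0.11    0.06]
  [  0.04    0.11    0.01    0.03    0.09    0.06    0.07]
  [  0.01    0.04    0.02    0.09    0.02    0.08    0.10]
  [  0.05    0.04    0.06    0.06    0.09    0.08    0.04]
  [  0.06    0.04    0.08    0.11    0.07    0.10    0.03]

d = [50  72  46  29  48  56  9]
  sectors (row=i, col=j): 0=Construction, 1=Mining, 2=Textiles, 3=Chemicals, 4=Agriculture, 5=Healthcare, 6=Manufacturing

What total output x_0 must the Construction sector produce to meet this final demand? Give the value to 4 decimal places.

Form M = I − A:
  [  0.96   -0.10   -0.01   -0.02   -0.08   -0.11   -0.07]
  [ -0.11    0.91   -0.09   -0.11   -0.07   -0.03   -0.03]
  [ -0.11   -0.04    0.98   -0.05   -0.03   -0.11   -0.06]
  [ -0.04   -0.11   -0.01    0.97   -0.09   -0.06   -0.07]
  [ -0.01   -0.04   -0.02   -0.09    0.98   -0.08   -0.10]
  [ -0.05   -0.04   -0.06   -0.06   -0.09    0.92   -0.04]
  [ -0.06   -0.04   -0.08   -0.11   -0.07   -0.10    0.97]
Leontief inverse L = M⁻¹:
  [  1.0845    0.1487    0.0476    0.0770    0.1312    0.1688    0.1118]
  [  0.1662    1.1573    0.1258    0.1695    0.1314    0.1044    0.0857]
  [  0.1510    0.0902    1.0517    0.0973    0.0829    0.1713    0.1014]
  [  0.0829    0.1583    0.0454    1.0854    0.1377    0.1153    0.1110]
  [  0.0470    0.0821    0.0501    0.1350    1.0656    0.1303    0.1340]
  [  0.0907    0.0869    0.0894    0.1090    0.1370    1.1395    0.0837]
  [  0.1086    0.0972    0.1128    0.1638    0.1270    0.1688    1.0806]
Total output x = L · d:
  x_0 = 1.0845·50 + 0.1487·72 + 0.0476·46 + 0.0770·29 + 0.1312·48 + 0.1688·56 + 0.1118·9 = 86.1104
  x_1 = 0.1662·50 + 1.1573·72 + 0.1258·46 + 0.1695·29 + 0.1314·48 + 0.1044·56 + 0.0857·9 = 115.2663
  x_2 = 0.1510·50 + 0.0902·72 + 1.0517·46 + 0.0973·29 + 0.0829·48 + 0.1713·56 + 0.1014·9 = 79.7315
  x_3 = 0.0829·50 + 0.1583·72 + 0.0454·46 + 1.0854·29 + 0.1377·48 + 0.1153·56 + 0.1110·9 = 63.1759
  x_4 = 0.0470·50 + 0.0821·72 + 0.0501·46 + 0.1350·29 + 1.0656·48 + 0.1303·56 + 0.1340·9 = 74.1358
  x_5 = 0.0907·50 + 0.0869·72 + 0.0894·46 + 0.1090·29 + 0.1370·48 + 1.1395·56 + 0.0837·9 = 89.2050
  x_6 = 0.1086·50 + 0.0972·72 + 0.1128·46 + 0.1638·29 + 0.1270·48 + 0.1688·56 + 1.0806·9 = 47.6445

86.1104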